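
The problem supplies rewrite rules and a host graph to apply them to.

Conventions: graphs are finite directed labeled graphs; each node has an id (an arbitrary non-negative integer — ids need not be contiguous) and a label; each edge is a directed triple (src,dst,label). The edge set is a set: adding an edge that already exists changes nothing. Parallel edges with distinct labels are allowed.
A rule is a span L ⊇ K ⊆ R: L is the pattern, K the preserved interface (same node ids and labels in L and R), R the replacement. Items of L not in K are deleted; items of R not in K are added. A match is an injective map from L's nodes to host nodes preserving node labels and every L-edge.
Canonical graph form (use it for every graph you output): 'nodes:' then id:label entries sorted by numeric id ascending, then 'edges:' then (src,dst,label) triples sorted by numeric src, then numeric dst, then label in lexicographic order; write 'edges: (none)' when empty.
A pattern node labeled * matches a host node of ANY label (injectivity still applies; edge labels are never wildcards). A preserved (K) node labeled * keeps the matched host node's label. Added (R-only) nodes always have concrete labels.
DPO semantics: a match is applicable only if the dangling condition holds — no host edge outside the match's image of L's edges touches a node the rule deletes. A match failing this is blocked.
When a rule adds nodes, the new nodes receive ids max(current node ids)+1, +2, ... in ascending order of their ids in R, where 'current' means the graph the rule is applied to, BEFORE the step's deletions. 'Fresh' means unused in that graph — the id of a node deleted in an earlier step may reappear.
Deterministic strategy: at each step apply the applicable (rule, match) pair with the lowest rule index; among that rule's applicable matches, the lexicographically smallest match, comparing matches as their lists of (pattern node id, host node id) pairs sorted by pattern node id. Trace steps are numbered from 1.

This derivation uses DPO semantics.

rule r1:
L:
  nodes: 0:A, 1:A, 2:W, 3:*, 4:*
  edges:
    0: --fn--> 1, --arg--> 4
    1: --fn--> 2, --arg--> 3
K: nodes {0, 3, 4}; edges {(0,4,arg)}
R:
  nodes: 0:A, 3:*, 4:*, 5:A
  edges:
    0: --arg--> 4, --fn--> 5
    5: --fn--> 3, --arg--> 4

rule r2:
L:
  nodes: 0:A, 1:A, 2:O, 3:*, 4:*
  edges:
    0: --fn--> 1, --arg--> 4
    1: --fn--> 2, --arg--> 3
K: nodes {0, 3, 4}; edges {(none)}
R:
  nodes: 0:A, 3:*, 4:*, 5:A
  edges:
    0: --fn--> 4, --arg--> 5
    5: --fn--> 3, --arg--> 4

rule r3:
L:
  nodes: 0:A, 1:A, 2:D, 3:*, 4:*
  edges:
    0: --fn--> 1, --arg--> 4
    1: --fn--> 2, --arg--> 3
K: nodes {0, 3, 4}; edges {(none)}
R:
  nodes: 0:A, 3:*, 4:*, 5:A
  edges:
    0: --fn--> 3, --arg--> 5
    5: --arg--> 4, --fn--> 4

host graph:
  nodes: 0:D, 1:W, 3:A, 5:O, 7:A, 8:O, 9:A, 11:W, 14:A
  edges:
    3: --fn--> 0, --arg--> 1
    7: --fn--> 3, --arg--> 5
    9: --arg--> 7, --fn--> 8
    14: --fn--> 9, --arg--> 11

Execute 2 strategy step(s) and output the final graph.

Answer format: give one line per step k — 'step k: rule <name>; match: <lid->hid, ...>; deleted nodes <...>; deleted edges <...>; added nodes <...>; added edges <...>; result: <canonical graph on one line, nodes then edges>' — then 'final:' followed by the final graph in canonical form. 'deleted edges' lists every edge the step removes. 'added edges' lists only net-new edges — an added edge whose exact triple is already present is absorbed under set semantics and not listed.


step 1: rule r2; match: 0->14, 1->9, 2->8, 3->7, 4->11; deleted nodes 8, 9; deleted edges (9,7,arg); (9,8,fn); (14,9,fn); (14,11,arg); added nodes 15; added edges (14,11,fn); (14,15,arg); (15,7,fn); (15,11,arg); result: nodes: 0:D, 1:W, 3:A, 5:O, 7:A, 11:W, 14:A, 15:A edges: (3,0,fn); (3,1,arg); (7,3,fn); (7,5,arg); (14,11,fn); (14,15,arg); (15,7,fn); (15,11,arg)
step 2: rule r3; match: 0->7, 1->3, 2->0, 3->1, 4->5; deleted nodes 0, 3; deleted edges (3,0,fn); (3,1,arg); (7,3,fn); (7,5,arg); added nodes 16; added edges (7,1,fn); (7,16,arg); (16,5,arg); (16,5,fn); result: nodes: 1:W, 5:O, 7:A, 11:W, 14:A, 15:A, 16:A edges: (7,1,fn); (7,16,arg); (14,11,fn); (14,15,arg); (15,7,fn); (15,11,arg); (16,5,arg); (16,5,fn)
final:
nodes: 1:W, 5:O, 7:A, 11:W, 14:A, 15:A, 16:A
edges: (7,1,fn); (7,16,arg); (14,11,fn); (14,15,arg); (15,7,fn); (15,11,arg); (16,5,arg); (16,5,fn)


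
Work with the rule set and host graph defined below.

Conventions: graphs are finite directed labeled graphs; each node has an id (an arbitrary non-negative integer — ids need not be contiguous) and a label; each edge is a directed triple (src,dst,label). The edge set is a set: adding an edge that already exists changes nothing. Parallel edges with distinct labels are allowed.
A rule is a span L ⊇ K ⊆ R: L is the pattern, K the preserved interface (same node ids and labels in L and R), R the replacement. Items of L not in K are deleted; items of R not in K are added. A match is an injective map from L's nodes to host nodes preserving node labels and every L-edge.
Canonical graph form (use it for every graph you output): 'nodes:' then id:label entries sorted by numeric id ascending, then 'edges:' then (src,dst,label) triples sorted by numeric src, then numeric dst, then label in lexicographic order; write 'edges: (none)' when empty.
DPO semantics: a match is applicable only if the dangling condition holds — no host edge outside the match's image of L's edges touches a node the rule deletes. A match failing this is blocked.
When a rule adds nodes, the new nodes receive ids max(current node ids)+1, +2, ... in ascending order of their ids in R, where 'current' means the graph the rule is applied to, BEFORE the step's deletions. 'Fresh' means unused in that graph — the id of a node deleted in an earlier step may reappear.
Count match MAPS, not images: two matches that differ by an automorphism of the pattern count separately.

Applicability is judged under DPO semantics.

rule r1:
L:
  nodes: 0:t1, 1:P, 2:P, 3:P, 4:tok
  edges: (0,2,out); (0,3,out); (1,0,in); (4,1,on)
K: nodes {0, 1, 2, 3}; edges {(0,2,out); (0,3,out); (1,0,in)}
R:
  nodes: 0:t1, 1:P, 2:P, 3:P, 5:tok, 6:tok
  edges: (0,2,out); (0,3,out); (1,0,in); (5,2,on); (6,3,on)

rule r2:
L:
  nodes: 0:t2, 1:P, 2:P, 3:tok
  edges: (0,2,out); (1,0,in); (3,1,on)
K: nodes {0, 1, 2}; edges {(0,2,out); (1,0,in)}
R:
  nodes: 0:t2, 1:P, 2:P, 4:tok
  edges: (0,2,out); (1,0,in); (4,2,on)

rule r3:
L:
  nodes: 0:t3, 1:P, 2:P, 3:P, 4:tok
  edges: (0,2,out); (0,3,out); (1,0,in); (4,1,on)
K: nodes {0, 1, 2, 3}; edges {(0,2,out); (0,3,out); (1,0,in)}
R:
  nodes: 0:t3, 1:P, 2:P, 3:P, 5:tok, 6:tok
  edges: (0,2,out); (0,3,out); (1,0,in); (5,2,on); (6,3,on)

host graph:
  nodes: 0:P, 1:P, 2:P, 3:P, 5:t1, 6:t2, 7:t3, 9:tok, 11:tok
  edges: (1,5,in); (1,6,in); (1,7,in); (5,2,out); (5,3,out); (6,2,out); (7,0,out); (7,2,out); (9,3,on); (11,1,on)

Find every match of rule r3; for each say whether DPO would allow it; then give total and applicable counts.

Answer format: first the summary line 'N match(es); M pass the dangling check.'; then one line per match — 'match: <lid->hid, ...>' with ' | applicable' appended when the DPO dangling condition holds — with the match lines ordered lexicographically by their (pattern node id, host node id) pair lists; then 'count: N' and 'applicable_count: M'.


2 match(es); 2 pass the dangling check.
match: 0->7, 1->1, 2->0, 3->2, 4->11 | applicable
match: 0->7, 1->1, 2->2, 3->0, 4->11 | applicable
count: 2
applicable_count: 2


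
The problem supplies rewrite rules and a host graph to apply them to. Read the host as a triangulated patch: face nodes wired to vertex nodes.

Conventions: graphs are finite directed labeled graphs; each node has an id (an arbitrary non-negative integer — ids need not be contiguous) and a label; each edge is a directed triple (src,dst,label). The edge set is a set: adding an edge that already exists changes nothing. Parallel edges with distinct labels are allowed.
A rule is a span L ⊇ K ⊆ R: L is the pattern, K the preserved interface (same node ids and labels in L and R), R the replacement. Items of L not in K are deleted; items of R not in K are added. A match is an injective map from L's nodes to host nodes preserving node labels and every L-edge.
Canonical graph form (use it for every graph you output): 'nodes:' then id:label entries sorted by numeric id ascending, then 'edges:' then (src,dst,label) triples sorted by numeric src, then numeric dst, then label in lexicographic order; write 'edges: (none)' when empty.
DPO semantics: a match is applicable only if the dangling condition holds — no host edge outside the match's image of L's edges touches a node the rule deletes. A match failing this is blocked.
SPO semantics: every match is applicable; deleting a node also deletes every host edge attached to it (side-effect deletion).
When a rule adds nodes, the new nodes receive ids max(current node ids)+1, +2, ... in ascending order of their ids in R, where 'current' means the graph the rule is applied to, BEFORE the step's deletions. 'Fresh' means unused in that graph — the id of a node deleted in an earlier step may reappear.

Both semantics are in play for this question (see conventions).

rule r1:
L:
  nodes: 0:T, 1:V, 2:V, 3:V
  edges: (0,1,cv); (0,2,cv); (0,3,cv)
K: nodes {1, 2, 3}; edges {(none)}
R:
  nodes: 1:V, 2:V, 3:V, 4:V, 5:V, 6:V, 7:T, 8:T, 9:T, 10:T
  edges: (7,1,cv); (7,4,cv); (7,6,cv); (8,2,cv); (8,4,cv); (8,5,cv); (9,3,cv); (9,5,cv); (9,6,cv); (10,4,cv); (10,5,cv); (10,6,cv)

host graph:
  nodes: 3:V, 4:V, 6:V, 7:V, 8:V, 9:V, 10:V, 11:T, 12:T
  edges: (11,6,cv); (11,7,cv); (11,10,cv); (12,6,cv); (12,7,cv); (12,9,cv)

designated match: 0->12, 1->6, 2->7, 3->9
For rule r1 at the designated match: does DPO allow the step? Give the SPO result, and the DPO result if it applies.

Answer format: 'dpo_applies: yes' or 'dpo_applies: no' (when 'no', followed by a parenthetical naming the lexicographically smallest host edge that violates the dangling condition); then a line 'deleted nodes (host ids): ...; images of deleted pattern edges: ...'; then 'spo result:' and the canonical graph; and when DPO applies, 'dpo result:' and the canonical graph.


dpo_applies: yes
deleted nodes (host ids): 12; images of deleted pattern edges: (12,6,cv); (12,7,cv); (12,9,cv)
spo result:
nodes: 3:V, 4:V, 6:V, 7:V, 8:V, 9:V, 10:V, 11:T, 13:V, 14:V, 15:V, 16:T, 17:T, 18:T, 19:T
edges: (11,6,cv); (11,7,cv); (11,10,cv); (16,6,cv); (16,13,cv); (16,15,cv); (17,7,cv); (17,13,cv); (17,14,cv); (18,9,cv); (18,14,cv); (18,15,cv); (19,13,cv); (19,14,cv); (19,15,cv)
dpo result:
nodes: 3:V, 4:V, 6:V, 7:V, 8:V, 9:V, 10:V, 11:T, 13:V, 14:V, 15:V, 16:T, 17:T, 18:T, 19:T
edges: (11,6,cv); (11,7,cv); (11,10,cv); (16,6,cv); (16,13,cv); (16,15,cv); (17,7,cv); (17,13,cv); (17,14,cv); (18,9,cv); (18,14,cv); (18,15,cv); (19,13,cv); (19,14,cv); (19,15,cv)


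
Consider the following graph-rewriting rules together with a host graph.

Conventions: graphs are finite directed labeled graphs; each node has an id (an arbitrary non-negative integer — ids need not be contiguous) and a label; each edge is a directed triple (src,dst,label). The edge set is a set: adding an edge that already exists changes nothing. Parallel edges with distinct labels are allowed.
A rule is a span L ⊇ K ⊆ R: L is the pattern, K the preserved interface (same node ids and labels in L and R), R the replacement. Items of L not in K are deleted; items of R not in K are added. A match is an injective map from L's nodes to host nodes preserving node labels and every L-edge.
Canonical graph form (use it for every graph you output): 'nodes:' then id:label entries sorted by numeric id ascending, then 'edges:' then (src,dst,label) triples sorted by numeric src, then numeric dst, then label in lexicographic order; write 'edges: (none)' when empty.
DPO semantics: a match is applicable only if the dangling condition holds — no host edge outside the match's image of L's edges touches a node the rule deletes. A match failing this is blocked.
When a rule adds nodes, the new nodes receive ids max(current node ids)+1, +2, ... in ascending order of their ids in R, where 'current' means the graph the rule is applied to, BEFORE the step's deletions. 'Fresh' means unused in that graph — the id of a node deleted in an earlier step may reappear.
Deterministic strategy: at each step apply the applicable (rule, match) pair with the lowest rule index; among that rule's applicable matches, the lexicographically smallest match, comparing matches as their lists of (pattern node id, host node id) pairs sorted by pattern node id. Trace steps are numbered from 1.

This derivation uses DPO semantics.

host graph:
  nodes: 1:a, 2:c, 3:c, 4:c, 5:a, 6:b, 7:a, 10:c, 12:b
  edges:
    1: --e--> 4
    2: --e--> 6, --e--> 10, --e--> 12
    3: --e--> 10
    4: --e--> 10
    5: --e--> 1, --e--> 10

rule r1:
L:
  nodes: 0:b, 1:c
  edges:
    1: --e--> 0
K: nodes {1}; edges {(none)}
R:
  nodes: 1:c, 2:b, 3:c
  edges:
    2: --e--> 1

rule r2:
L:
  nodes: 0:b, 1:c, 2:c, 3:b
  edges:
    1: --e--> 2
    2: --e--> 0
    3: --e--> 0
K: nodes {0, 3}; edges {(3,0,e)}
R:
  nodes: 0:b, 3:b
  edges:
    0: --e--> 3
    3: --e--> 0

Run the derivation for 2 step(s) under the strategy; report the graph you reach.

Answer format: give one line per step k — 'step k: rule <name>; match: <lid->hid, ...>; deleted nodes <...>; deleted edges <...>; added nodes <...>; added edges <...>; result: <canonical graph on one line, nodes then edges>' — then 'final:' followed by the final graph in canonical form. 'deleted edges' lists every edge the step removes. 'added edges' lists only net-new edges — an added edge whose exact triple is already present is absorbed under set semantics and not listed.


step 1: rule r1; match: 0->6, 1->2; deleted nodes 6; deleted edges (2,6,e); added nodes 13, 14; added edges (13,2,e); result: nodes: 1:a, 2:c, 3:c, 4:c, 5:a, 7:a, 10:c, 12:b, 13:b, 14:c edges: (1,4,e); (2,10,e); (2,12,e); (3,10,e); (4,10,e); (5,1,e); (5,10,e); (13,2,e)
step 2: rule r1; match: 0->12, 1->2; deleted nodes 12; deleted edges (2,12,e); added nodes 15, 16; added edges (15,2,e); result: nodes: 1:a, 2:c, 3:c, 4:c, 5:a, 7:a, 10:c, 13:b, 14:c, 15:b, 16:c edges: (1,4,e); (2,10,e); (3,10,e); (4,10,e); (5,1,e); (5,10,e); (13,2,e); (15,2,e)
final:
nodes: 1:a, 2:c, 3:c, 4:c, 5:a, 7:a, 10:c, 13:b, 14:c, 15:b, 16:c
edges: (1,4,e); (2,10,e); (3,10,e); (4,10,e); (5,1,e); (5,10,e); (13,2,e); (15,2,e)


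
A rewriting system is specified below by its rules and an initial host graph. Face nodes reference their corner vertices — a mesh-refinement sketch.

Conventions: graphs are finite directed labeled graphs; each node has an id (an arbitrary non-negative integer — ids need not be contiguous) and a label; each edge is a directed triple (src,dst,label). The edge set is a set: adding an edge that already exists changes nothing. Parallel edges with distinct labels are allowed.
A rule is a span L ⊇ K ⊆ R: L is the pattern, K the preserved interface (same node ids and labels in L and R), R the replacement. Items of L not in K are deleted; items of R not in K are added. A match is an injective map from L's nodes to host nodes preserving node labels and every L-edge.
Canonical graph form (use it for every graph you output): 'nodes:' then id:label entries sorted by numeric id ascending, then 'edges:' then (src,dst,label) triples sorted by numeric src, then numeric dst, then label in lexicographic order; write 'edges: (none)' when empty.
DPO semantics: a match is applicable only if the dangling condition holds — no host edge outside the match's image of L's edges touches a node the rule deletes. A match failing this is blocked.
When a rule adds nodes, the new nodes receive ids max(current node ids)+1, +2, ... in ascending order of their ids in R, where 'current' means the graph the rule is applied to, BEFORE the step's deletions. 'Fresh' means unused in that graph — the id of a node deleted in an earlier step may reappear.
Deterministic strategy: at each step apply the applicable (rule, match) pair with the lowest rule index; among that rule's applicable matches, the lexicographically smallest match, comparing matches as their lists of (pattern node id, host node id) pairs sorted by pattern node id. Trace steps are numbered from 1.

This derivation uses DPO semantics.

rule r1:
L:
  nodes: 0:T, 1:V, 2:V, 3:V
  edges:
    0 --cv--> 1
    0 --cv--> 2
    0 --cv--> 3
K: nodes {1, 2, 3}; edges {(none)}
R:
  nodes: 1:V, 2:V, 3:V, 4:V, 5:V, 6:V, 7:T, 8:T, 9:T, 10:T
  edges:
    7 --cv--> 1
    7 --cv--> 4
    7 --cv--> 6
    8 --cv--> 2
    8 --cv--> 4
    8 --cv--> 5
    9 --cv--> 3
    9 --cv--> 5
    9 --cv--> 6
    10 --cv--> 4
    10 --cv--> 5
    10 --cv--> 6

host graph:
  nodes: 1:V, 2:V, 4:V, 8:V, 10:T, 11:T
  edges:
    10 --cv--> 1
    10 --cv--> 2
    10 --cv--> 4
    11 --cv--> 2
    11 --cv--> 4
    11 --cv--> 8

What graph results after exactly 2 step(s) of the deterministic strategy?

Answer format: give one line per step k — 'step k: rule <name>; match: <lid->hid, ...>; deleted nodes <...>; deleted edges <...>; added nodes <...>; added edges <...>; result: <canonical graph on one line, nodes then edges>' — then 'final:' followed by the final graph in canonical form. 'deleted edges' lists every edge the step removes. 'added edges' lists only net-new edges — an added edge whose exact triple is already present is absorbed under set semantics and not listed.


step 1: rule r1; match: 0->10, 1->1, 2->2, 3->4; deleted nodes 10; deleted edges (10,1,cv); (10,2,cv); (10,4,cv); added nodes 12, 13, 14, 15, 16, 17, 18; added edges (15,1,cv); (15,12,cv); (15,14,cv); (16,2,cv); (16,12,cv); (16,13,cv); (17,4,cv); (17,13,cv); (17,14,cv); (18,12,cv); (18,13,cv); (18,14,cv); result: nodes: 1:V, 2:V, 4:V, 8:V, 11:T, 12:V, 13:V, 14:V, 15:T, 16:T, 17:T, 18:T edges: (11,2,cv); (11,4,cv); (11,8,cv); (15,1,cv); (15,12,cv); (15,14,cv); (16,2,cv); (16,12,cv); (16,13,cv); (17,4,cv); (17,13,cv); (17,14,cv); (18,12,cv); (18,13,cv); (18,14,cv)
step 2: rule r1; match: 0->11, 1->2, 2->4, 3->8; deleted nodes 11; deleted edges (11,2,cv); (11,4,cv); (11,8,cv); added nodes 19, 20, 21, 22, 23, 24, 25; added edges (22,2,cv); (22,19,cv); (22,21,cv); (23,4,cv); (23,19,cv); (23,20,cv); (24,8,cv); (24,20,cv); (24,21,cv); (25,19,cv); (25,20,cv); (25,21,cv); result: nodes: 1:V, 2:V, 4:V, 8:V, 12:V, 13:V, 14:V, 15:T, 16:T, 17:T, 18:T, 19:V, 20:V, 21:V, 22:T, 23:T, 24:T, 25:T edges: (15,1,cv); (15,12,cv); (15,14,cv); (16,2,cv); (16,12,cv); (16,13,cv); (17,4,cv); (17,13,cv); (17,14,cv); (18,12,cv); (18,13,cv); (18,14,cv); (22,2,cv); (22,19,cv); (22,21,cv); (23,4,cv); (23,19,cv); (23,20,cv); (24,8,cv); (24,20,cv); (24,21,cv); (25,19,cv); (25,20,cv); (25,21,cv)
final:
nodes: 1:V, 2:V, 4:V, 8:V, 12:V, 13:V, 14:V, 15:T, 16:T, 17:T, 18:T, 19:V, 20:V, 21:V, 22:T, 23:T, 24:T, 25:T
edges: (15,1,cv); (15,12,cv); (15,14,cv); (16,2,cv); (16,12,cv); (16,13,cv); (17,4,cv); (17,13,cv); (17,14,cv); (18,12,cv); (18,13,cv); (18,14,cv); (22,2,cv); (22,19,cv); (22,21,cv); (23,4,cv); (23,19,cv); (23,20,cv); (24,8,cv); (24,20,cv); (24,21,cv); (25,19,cv); (25,20,cv); (25,21,cv)


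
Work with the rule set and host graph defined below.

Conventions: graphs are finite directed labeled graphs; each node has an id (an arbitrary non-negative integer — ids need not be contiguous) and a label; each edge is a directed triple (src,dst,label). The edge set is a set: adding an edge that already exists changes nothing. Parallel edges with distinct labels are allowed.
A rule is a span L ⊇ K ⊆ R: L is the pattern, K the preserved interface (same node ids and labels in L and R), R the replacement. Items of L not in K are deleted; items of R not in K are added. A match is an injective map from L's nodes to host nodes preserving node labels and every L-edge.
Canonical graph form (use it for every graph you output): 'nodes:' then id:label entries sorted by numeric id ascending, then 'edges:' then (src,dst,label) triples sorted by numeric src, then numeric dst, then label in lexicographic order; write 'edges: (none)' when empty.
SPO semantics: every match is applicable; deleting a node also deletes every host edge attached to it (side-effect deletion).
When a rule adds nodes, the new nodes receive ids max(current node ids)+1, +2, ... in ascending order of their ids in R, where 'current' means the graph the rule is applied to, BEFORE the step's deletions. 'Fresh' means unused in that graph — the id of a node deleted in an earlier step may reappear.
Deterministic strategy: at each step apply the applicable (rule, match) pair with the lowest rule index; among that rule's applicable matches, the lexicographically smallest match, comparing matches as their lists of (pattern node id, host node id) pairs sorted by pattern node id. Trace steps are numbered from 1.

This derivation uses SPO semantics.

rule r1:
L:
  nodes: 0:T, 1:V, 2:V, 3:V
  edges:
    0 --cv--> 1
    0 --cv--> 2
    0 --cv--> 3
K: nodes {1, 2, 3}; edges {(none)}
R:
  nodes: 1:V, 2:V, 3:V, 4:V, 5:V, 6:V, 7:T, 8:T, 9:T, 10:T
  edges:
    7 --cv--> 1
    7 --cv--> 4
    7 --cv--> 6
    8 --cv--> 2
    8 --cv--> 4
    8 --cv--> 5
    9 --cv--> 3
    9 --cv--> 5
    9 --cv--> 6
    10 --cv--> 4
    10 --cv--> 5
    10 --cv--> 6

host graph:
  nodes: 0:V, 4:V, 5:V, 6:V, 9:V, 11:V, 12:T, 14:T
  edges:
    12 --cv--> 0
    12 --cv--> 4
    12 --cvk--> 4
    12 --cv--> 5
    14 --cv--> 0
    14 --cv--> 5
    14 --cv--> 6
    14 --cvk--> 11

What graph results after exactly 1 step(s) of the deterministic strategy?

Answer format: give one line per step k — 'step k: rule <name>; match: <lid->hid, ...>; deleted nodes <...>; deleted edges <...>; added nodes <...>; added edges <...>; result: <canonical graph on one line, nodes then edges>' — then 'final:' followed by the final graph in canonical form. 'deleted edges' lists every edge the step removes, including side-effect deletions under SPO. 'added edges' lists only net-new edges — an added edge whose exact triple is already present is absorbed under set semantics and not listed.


step 1: rule r1; match: 0->12, 1->0, 2->4, 3->5; deleted nodes 12; deleted edges (12,0,cv); (12,4,cv); (12,4,cvk); (12,5,cv); added nodes 15, 16, 17, 18, 19, 20, 21; added edges (18,0,cv); (18,15,cv); (18,17,cv); (19,4,cv); (19,15,cv); (19,16,cv); (20,5,cv); (20,16,cv); (20,17,cv); (21,15,cv); (21,16,cv); (21,17,cv); result: nodes: 0:V, 4:V, 5:V, 6:V, 9:V, 11:V, 14:T, 15:V, 16:V, 17:V, 18:T, 19:T, 20:T, 21:T edges: (14,0,cv); (14,5,cv); (14,6,cv); (14,11,cvk); (18,0,cv); (18,15,cv); (18,17,cv); (19,4,cv); (19,15,cv); (19,16,cv); (20,5,cv); (20,16,cv); (20,17,cv); (21,15,cv); (21,16,cv); (21,17,cv)
final:
nodes: 0:V, 4:V, 5:V, 6:V, 9:V, 11:V, 14:T, 15:V, 16:V, 17:V, 18:T, 19:T, 20:T, 21:T
edges: (14,0,cv); (14,5,cv); (14,6,cv); (14,11,cvk); (18,0,cv); (18,15,cv); (18,17,cv); (19,4,cv); (19,15,cv); (19,16,cv); (20,5,cv); (20,16,cv); (20,17,cv); (21,15,cv); (21,16,cv); (21,17,cv)


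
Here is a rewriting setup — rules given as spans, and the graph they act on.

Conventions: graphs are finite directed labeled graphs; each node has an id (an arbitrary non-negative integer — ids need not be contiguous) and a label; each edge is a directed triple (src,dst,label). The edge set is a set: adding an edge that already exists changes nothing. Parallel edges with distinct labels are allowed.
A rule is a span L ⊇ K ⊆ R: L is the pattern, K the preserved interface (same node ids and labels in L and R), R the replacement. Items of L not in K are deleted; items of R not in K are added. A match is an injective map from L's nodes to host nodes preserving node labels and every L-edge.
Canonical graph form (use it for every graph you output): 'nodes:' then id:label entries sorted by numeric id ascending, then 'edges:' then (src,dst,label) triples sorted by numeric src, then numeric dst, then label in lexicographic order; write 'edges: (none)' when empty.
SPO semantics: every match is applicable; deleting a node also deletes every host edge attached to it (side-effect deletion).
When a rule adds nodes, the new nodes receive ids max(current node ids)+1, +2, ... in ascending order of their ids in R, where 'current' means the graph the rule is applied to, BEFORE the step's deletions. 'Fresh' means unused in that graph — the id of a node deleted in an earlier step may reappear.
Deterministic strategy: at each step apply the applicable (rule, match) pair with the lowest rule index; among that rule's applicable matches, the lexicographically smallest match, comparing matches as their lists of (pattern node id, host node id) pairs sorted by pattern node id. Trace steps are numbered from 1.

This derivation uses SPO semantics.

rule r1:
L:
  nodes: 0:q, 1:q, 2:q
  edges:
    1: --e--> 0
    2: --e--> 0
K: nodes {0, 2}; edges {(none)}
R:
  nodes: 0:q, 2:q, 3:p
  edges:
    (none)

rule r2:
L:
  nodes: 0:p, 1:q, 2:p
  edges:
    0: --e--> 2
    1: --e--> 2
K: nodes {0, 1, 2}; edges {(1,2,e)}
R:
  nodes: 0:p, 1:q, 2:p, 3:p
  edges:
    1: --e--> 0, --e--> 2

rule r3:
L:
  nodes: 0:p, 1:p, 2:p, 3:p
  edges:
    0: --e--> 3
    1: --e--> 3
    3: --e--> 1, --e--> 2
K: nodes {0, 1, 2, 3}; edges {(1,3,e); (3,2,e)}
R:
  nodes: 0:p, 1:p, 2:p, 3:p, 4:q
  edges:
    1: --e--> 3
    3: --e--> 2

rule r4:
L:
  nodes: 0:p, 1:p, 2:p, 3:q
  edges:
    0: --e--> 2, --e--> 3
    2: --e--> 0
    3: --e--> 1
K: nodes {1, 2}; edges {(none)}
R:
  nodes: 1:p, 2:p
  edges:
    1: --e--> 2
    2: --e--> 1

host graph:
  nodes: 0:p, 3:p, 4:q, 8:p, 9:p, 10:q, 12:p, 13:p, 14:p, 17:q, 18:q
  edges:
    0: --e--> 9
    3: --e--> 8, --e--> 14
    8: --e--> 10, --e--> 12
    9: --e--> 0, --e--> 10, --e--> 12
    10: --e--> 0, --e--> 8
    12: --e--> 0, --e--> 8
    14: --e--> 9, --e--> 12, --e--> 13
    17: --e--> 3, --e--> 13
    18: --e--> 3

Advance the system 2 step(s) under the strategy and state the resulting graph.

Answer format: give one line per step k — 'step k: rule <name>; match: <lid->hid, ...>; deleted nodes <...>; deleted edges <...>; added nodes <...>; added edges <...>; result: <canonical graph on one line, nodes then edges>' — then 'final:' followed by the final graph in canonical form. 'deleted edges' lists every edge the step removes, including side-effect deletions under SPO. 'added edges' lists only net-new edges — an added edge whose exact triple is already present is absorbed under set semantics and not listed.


step 1: rule r2; match: 0->3, 1->10, 2->8; deleted nodes (none); deleted edges (3,8,e); added nodes 19; added edges (10,3,e); result: nodes: 0:p, 3:p, 4:q, 8:p, 9:p, 10:q, 12:p, 13:p, 14:p, 17:q, 18:q, 19:p edges: (0,9,e); (3,14,e); (8,10,e); (8,12,e); (9,0,e); (9,10,e); (9,12,e); (10,0,e); (10,3,e); (10,8,e); (12,0,e); (12,8,e); (14,9,e); (14,12,e); (14,13,e); (17,3,e); (17,13,e); (18,3,e)
step 2: rule r2; match: 0->9, 1->10, 2->0; deleted nodes (none); deleted edges (9,0,e); added nodes 20; added edges (10,9,e); result: nodes: 0:p, 3:p, 4:q, 8:p, 9:p, 10:q, 12:p, 13:p, 14:p, 17:q, 18:q, 19:p, 20:p edges: (0,9,e); (3,14,e); (8,10,e); (8,12,e); (9,10,e); (9,12,e); (10,0,e); (10,3,e); (10,8,e); (10,9,e); (12,0,e); (12,8,e); (14,9,e); (14,12,e); (14,13,e); (17,3,e); (17,13,e); (18,3,e)
final:
nodes: 0:p, 3:p, 4:q, 8:p, 9:p, 10:q, 12:p, 13:p, 14:p, 17:q, 18:q, 19:p, 20:p
edges: (0,9,e); (3,14,e); (8,10,e); (8,12,e); (9,10,e); (9,12,e); (10,0,e); (10,3,e); (10,8,e); (10,9,e); (12,0,e); (12,8,e); (14,9,e); (14,12,e); (14,13,e); (17,3,e); (17,13,e); (18,3,e)


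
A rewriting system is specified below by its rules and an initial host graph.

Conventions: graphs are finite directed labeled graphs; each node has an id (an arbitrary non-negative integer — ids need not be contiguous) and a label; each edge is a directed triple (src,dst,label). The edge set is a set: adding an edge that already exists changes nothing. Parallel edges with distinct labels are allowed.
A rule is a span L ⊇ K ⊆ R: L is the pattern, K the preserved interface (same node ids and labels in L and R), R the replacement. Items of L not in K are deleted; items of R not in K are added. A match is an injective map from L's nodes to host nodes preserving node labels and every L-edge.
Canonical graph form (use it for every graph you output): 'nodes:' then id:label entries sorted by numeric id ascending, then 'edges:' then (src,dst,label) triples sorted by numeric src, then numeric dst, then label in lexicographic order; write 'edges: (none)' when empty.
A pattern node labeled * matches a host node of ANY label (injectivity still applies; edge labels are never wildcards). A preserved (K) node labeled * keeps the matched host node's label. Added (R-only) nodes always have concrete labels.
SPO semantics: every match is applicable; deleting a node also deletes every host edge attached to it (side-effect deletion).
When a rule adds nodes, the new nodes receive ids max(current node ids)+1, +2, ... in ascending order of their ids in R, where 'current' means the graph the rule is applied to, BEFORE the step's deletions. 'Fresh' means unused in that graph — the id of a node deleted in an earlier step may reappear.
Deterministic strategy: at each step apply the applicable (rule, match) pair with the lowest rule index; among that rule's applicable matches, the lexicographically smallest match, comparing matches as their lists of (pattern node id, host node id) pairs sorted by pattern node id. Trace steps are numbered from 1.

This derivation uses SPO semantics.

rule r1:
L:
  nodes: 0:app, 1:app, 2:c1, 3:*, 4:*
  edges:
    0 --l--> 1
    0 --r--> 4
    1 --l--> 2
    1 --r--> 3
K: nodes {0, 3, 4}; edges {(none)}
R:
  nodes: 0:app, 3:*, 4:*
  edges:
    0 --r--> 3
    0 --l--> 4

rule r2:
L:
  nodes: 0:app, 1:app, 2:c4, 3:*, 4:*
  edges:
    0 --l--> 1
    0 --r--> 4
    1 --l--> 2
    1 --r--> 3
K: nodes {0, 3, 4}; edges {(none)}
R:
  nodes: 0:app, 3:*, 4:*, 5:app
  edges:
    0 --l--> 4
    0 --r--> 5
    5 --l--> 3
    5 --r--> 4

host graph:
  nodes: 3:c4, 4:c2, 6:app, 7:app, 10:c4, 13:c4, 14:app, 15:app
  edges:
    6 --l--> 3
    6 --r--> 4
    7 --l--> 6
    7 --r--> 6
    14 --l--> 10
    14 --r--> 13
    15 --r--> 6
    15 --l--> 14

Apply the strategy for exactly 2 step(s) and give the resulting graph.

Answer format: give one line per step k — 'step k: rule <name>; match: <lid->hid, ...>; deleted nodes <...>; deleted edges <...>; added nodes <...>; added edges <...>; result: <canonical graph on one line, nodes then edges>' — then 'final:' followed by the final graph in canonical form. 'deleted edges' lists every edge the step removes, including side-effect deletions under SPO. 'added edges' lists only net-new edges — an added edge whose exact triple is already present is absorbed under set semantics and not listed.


step 1: rule r2; match: 0->15, 1->14, 2->10, 3->13, 4->6; deleted nodes 10, 14; deleted edges (14,10,l); (14,13,r); (15,6,r); (15,14,l); added nodes 16; added edges (15,6,l); (15,16,r); (16,6,r); (16,13,l); result: nodes: 3:c4, 4:c2, 6:app, 7:app, 13:c4, 15:app, 16:app edges: (6,3,l); (6,4,r); (7,6,l); (7,6,r); (15,6,l); (15,16,r); (16,6,r); (16,13,l)
step 2: rule r2; match: 0->15, 1->6, 2->3, 3->4, 4->16; deleted nodes 3, 6; deleted edges (6,3,l); (6,4,r); (7,6,l); (7,6,r); (15,6,l); (15,16,r); (16,6,r); added nodes 17; added edges (15,16,l); (15,17,r); (17,4,l); (17,16,r); result: nodes: 4:c2, 7:app, 13:c4, 15:app, 16:app, 17:app edges: (15,16,l); (15,17,r); (16,13,l); (17,4,l); (17,16,r)
final:
nodes: 4:c2, 7:app, 13:c4, 15:app, 16:app, 17:app
edges: (15,16,l); (15,17,r); (16,13,l); (17,4,l); (17,16,r)


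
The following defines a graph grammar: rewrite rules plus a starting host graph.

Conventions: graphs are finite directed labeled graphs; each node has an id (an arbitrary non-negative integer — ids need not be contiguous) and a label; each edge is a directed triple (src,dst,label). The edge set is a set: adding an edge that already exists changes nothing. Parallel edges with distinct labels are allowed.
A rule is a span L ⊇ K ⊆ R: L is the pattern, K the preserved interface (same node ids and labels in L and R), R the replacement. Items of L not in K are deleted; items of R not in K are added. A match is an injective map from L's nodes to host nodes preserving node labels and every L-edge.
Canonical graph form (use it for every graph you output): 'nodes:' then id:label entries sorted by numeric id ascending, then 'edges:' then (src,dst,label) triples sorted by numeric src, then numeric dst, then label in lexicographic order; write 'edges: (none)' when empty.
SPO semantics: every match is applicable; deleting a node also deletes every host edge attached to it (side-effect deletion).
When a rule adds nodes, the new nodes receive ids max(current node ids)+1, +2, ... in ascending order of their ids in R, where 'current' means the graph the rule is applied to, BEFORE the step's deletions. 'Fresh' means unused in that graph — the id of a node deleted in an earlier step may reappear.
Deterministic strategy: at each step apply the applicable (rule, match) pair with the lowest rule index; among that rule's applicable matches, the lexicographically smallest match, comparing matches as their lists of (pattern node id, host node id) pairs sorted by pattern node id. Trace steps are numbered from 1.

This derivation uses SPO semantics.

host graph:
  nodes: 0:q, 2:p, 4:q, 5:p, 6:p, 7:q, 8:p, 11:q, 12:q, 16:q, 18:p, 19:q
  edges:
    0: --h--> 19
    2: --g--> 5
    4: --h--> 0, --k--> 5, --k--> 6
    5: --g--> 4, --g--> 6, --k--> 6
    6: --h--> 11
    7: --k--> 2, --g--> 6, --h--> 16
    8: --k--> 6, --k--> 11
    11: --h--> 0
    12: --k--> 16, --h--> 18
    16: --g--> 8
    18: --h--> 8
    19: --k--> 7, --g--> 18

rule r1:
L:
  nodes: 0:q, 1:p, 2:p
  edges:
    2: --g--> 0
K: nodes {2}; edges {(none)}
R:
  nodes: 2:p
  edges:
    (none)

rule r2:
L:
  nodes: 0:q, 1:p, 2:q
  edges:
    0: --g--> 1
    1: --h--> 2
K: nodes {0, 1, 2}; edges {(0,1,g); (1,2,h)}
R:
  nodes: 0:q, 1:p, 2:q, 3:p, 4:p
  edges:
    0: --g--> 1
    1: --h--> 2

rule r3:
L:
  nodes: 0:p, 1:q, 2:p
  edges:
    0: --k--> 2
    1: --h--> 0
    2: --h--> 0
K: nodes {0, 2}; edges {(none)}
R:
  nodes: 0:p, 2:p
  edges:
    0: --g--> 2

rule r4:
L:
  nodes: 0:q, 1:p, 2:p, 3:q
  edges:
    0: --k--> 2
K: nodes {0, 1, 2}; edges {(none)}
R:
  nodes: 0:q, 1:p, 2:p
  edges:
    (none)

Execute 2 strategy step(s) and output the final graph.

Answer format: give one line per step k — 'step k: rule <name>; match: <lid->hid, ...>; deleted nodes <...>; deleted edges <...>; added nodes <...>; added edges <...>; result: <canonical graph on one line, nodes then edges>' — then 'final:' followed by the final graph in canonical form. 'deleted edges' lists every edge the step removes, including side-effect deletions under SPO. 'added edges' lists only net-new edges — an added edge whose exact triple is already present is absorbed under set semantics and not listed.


step 1: rule r1; match: 0->4, 1->2, 2->5; deleted nodes 2, 4; deleted edges (2,5,g); (4,0,h); (4,5,k); (4,6,k); (5,4,g); (7,2,k); added nodes (none); added edges (none); result: nodes: 0:q, 5:p, 6:p, 7:q, 8:p, 11:q, 12:q, 16:q, 18:p, 19:q edges: (0,19,h); (5,6,g); (5,6,k); (6,11,h); (7,6,g); (7,16,h); (8,6,k); (8,11,k); (11,0,h); (12,16,k); (12,18,h); (16,8,g); (18,8,h); (19,7,k); (19,18,g)
step 2: rule r2; match: 0->7, 1->6, 2->11; deleted nodes (none); deleted edges (none); added nodes 20, 21; added edges (none); result: nodes: 0:q, 5:p, 6:p, 7:q, 8:p, 11:q, 12:q, 16:q, 18:p, 19:q, 20:p, 21:p edges: (0,19,h); (5,6,g); (5,6,k); (6,11,h); (7,6,g); (7,16,h); (8,6,k); (8,11,k); (11,0,h); (12,16,k); (12,18,h); (16,8,g); (18,8,h); (19,7,k); (19,18,g)
final:
nodes: 0:q, 5:p, 6:p, 7:q, 8:p, 11:q, 12:q, 16:q, 18:p, 19:q, 20:p, 21:p
edges: (0,19,h); (5,6,g); (5,6,k); (6,11,h); (7,6,g); (7,16,h); (8,6,k); (8,11,k); (11,0,h); (12,16,k); (12,18,h); (16,8,g); (18,8,h); (19,7,k); (19,18,g)


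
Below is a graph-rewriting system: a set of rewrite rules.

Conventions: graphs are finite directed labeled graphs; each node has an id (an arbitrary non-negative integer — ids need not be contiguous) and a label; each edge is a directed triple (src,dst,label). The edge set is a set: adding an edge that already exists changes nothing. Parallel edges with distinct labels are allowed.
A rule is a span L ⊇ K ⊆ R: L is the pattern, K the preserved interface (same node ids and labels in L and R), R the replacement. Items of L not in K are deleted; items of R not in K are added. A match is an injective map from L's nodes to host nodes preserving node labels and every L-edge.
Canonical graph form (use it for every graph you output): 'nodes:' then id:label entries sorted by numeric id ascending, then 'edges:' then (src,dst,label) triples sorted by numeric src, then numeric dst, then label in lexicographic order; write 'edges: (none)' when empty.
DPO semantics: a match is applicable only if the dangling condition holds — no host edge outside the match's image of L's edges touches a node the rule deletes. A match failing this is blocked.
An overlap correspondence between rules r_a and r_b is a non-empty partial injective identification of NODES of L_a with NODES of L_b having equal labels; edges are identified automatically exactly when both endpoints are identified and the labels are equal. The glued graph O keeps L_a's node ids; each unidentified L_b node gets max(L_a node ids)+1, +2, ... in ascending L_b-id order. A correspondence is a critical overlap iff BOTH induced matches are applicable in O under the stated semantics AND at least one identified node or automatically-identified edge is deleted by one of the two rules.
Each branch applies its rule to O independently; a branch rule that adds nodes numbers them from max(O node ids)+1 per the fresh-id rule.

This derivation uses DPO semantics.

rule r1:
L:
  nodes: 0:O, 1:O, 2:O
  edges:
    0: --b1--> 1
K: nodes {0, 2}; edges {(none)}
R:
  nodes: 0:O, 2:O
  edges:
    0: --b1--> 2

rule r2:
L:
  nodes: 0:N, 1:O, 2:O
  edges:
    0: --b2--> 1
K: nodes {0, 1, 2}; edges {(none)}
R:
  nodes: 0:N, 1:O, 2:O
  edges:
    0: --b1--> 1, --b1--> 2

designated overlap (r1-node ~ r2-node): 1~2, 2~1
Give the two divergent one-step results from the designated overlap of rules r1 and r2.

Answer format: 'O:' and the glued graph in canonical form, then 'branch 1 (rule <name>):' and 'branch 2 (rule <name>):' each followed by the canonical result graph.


O:
nodes: 0:O, 1:O, 2:O, 3:N
edges: (0,1,b1); (3,2,b2)
branch 1 (rule r1):
nodes: 0:O, 2:O, 3:N
edges: (0,2,b1); (3,2,b2)
branch 2 (rule r2):
nodes: 0:O, 1:O, 2:O, 3:N
edges: (0,1,b1); (3,1,b1); (3,2,b1)


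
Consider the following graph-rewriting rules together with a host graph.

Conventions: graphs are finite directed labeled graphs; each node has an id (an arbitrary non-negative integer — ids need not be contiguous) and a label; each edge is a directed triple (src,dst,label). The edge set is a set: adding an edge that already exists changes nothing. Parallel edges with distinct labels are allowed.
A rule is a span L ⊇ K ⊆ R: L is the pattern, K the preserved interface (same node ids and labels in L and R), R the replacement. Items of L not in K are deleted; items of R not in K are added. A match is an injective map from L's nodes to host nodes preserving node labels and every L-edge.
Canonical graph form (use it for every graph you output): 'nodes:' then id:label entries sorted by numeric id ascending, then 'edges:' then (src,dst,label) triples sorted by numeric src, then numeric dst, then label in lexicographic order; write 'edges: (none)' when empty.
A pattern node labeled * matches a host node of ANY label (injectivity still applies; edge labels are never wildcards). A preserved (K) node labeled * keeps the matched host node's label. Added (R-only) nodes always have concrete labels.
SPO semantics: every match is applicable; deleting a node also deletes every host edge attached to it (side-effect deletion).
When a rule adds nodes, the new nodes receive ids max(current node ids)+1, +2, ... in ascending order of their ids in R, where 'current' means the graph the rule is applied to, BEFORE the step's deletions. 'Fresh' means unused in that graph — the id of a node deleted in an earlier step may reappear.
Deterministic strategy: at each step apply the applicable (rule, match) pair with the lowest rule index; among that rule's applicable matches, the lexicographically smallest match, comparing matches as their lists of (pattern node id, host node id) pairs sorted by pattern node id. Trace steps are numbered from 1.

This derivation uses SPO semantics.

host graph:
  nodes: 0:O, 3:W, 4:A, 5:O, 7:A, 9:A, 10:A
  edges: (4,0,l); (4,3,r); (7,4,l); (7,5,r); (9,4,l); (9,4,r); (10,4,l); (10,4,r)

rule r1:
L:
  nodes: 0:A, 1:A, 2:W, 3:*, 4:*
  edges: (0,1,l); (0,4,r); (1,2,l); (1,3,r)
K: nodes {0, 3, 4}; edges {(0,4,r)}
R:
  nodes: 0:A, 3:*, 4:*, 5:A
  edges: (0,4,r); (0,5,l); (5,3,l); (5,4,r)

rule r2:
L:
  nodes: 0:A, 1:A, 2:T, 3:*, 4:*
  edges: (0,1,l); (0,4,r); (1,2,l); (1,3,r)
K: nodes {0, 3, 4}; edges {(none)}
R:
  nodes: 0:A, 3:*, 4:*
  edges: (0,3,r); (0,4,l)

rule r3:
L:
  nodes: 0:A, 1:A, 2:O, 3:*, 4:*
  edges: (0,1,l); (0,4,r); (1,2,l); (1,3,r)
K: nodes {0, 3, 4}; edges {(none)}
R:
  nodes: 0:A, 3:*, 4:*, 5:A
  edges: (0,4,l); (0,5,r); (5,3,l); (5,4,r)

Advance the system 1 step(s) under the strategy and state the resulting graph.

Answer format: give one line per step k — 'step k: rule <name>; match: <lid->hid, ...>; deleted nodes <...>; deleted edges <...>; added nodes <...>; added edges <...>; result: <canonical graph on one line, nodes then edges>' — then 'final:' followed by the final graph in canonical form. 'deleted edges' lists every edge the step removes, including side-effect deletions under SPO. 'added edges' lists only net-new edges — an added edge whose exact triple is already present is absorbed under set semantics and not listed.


step 1: rule r3; match: 0->7, 1->4, 2->0, 3->3, 4->5; deleted nodes 0, 4; deleted edges (4,0,l); (4,3,r); (7,4,l); (7,5,r); (9,4,l); (9,4,r); (10,4,l); (10,4,r); added nodes 11; added edges (7,5,l); (7,11,r); (11,3,l); (11,5,r); result: nodes: 3:W, 5:O, 7:A, 9:A, 10:A, 11:A edges: (7,5,l); (7,11,r); (11,3,l); (11,5,r)
final:
nodes: 3:W, 5:O, 7:A, 9:A, 10:A, 11:A
edges: (7,5,l); (7,11,r); (11,3,l); (11,5,r)
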